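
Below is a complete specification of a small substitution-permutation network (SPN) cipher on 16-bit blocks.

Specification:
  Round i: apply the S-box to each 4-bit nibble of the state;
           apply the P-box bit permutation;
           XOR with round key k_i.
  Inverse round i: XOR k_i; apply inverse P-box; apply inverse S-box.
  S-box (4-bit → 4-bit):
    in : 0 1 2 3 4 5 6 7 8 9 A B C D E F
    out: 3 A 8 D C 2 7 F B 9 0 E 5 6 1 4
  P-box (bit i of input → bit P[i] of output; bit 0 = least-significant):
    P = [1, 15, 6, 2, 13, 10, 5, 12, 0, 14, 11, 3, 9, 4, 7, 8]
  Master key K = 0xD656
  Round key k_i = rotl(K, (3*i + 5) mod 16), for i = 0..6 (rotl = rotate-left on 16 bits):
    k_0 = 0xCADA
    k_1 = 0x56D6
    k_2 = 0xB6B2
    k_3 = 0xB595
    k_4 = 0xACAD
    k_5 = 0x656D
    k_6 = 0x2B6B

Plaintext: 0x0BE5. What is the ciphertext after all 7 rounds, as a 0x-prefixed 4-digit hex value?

0x867E

s_0 = plaintext = 0x0BE5
s_1 = Round(s_0, k_0) = 0x20C2
s_2 = Round(s_1, k_1) = 0x37F3
s_3 = Round(s_2, k_2) = 0xFD5D
s_4 = Round(s_3, k_3) = 0x7955
s_5 = Round(s_4, k_4) = 0x2B34
s_6 = Round(s_5, k_5) = 0x1C01
s_7 = Round(s_6, k_6) = 0x867E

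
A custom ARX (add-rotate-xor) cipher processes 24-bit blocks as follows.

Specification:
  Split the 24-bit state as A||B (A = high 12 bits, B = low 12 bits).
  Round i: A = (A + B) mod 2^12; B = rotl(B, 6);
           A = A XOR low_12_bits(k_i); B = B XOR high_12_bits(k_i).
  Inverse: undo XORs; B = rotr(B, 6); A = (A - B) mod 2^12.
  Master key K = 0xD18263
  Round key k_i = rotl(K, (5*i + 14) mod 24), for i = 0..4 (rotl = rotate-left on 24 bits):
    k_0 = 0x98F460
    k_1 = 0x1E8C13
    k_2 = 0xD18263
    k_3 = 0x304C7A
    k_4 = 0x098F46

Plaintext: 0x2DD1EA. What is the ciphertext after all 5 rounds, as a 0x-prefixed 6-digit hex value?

0xF32583

s_0 = plaintext = 0x2DD1EA
s_1 = Round(s_0, k_0) = 0x0A7308
s_2 = Round(s_1, k_1) = 0xFBC3E4
s_3 = Round(s_2, k_2) = 0x1C3417
s_4 = Round(s_3, k_3) = 0x9A06D4
s_5 = Round(s_4, k_4) = 0xF32583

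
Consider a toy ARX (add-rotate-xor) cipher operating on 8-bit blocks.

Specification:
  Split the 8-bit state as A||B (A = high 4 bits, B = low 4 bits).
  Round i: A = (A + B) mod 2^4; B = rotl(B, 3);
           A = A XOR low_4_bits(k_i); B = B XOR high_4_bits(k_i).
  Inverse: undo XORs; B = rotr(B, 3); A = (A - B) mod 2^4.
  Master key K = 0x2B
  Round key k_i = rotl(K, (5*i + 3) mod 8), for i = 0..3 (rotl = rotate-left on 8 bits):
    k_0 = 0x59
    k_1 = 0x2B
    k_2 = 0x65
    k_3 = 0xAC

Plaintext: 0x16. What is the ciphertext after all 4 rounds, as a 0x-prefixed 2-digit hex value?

s_0 = plaintext = 0x16
s_1 = Round(s_0, k_0) = 0xE6
s_2 = Round(s_1, k_1) = 0xF1
s_3 = Round(s_2, k_2) = 0x5E
s_4 = Round(s_3, k_3) = 0xFD

0xFD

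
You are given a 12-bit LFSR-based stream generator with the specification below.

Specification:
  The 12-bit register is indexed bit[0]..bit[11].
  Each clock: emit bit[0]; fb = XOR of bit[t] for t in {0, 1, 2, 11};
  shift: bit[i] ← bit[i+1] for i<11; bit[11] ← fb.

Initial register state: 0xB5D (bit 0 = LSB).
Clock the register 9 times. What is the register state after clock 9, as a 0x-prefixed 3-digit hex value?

reg_0 = 0xB5D
clock 1: out=1, reg = 0xDAE
clock 2: out=0, reg = 0xED7
clock 3: out=1, reg = 0x76B
clock 4: out=1, reg = 0x3B5
clock 5: out=1, reg = 0x1DA
clock 6: out=0, reg = 0x8ED
clock 7: out=1, reg = 0xC76
clock 8: out=0, reg = 0xE3B
clock 9: out=1, reg = 0xF1D

0xF1D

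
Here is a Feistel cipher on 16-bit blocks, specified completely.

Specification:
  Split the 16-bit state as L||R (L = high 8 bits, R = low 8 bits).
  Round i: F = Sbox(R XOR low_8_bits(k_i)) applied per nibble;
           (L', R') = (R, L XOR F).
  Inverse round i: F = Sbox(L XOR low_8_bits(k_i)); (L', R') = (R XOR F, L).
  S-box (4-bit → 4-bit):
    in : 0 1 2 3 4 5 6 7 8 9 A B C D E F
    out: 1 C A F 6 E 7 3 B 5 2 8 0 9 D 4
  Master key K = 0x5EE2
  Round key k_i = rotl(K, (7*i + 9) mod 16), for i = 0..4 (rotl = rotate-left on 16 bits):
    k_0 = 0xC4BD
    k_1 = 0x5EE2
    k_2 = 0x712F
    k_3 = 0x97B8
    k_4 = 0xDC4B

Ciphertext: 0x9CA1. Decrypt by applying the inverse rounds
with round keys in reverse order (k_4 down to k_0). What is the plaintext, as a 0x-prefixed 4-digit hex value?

0x712E

s_0 = ciphertext = 0x9CA1
s_1 = InvRound(s_0, k_4) = 0x329C
s_2 = InvRound(s_1, k_3) = 0x2E32
s_3 = InvRound(s_2, k_2) = 0x2E2E
s_4 = InvRound(s_3, k_1) = 0x2E2E
s_5 = InvRound(s_4, k_0) = 0x712E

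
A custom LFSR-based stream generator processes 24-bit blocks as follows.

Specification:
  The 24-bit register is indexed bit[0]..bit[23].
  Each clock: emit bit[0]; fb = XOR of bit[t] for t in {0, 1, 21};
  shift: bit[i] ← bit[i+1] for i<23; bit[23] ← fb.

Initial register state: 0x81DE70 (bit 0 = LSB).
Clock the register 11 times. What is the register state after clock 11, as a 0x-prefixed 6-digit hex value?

reg_0 = 0x81DE70
clock 1: out=0, reg = 0x40EF38
clock 2: out=0, reg = 0x20779C
clock 3: out=0, reg = 0x903BCE
clock 4: out=0, reg = 0xC81DE7
clock 5: out=1, reg = 0x640EF3
clock 6: out=1, reg = 0xB20779
clock 7: out=1, reg = 0x5903BC
clock 8: out=0, reg = 0x2C81DE
clock 9: out=0, reg = 0x1640EF
clock 10: out=1, reg = 0x0B2077
clock 11: out=1, reg = 0x05903B

0x05903B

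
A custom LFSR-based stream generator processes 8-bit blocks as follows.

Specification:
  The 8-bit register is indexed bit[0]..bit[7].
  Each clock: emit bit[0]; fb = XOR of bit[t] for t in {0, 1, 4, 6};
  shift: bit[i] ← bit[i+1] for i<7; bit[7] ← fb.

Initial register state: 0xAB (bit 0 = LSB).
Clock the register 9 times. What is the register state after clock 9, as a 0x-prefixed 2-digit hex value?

reg_0 = 0xAB
clock 1: out=1, reg = 0x55
clock 2: out=1, reg = 0xAA
clock 3: out=0, reg = 0xD5
clock 4: out=1, reg = 0xEA
clock 5: out=0, reg = 0x75
clock 6: out=1, reg = 0xBA
clock 7: out=0, reg = 0x5D
clock 8: out=1, reg = 0xAE
clock 9: out=0, reg = 0xD7

0xD7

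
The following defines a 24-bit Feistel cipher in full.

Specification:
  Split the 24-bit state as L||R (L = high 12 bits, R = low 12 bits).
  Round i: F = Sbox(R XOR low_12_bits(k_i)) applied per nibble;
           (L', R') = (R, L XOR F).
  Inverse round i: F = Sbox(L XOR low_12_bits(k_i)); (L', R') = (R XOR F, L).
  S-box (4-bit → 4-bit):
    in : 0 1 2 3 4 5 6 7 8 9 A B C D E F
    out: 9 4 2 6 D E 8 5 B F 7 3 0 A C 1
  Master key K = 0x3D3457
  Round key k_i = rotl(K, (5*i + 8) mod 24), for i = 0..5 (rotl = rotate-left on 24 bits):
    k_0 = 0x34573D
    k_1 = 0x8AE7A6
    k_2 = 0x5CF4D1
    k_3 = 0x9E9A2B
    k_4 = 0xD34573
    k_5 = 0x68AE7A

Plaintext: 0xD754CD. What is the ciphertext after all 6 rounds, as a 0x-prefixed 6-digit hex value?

0x502C0C

s_0 = plaintext = 0xD754CD
s_1 = Round(s_0, k_0) = 0x4CDB6C
s_2 = Round(s_1, k_1) = 0xB6C4CA
s_3 = Round(s_2, k_2) = 0x4CA22F
s_4 = Round(s_3, k_3) = 0x22FF57
s_5 = Round(s_4, k_4) = 0xF57502
s_6 = Round(s_5, k_5) = 0x502C0C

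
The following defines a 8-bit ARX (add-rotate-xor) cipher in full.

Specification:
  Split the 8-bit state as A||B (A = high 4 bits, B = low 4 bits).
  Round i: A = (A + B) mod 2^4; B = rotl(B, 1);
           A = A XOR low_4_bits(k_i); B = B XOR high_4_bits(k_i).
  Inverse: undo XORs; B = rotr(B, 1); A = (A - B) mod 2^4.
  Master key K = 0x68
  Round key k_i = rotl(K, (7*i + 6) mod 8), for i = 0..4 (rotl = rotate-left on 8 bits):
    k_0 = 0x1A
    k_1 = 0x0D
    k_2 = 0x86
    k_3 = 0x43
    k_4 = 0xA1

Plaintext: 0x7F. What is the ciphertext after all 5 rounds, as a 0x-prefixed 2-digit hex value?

s_0 = plaintext = 0x7F
s_1 = Round(s_0, k_0) = 0xCE
s_2 = Round(s_1, k_1) = 0x7D
s_3 = Round(s_2, k_2) = 0x23
s_4 = Round(s_3, k_3) = 0x62
s_5 = Round(s_4, k_4) = 0x9E

0x9E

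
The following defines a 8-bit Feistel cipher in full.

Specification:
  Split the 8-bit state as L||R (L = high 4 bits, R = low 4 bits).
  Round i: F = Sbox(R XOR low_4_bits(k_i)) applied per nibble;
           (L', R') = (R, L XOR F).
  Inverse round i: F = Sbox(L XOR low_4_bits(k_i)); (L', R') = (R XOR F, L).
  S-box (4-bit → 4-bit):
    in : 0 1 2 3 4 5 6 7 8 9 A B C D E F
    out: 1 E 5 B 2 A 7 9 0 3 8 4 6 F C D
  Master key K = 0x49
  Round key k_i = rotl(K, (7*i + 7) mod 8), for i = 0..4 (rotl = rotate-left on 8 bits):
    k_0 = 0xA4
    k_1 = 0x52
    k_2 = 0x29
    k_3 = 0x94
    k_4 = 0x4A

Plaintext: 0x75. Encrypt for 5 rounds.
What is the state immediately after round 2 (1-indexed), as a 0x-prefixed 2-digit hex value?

s_0 = plaintext = 0x75
s_1 = Round(s_0, k_0) = 0x59
s_2 = Round(s_1, k_1) = 0x91
s_3 = Round(s_2, k_2) = 0x19
s_4 = Round(s_3, k_3) = 0x9E
s_5 = Round(s_4, k_4) = 0xEB

0x91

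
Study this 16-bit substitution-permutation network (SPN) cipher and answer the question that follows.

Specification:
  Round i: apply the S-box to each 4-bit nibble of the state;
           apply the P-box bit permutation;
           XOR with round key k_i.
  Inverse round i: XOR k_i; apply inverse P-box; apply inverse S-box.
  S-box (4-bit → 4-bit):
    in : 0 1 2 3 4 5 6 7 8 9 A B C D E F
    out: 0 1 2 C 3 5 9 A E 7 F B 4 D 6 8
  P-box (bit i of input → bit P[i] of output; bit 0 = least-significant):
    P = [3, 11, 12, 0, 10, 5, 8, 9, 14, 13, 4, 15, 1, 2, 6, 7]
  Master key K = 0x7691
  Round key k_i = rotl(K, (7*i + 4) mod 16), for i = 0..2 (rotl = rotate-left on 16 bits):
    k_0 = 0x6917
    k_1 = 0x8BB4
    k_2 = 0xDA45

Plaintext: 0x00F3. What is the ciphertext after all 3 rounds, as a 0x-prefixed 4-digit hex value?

0x41CF

s_0 = plaintext = 0x00F3
s_1 = Round(s_0, k_0) = 0x7B16
s_2 = Round(s_1, k_1) = 0x6F39
s_3 = Round(s_2, k_2) = 0x41CF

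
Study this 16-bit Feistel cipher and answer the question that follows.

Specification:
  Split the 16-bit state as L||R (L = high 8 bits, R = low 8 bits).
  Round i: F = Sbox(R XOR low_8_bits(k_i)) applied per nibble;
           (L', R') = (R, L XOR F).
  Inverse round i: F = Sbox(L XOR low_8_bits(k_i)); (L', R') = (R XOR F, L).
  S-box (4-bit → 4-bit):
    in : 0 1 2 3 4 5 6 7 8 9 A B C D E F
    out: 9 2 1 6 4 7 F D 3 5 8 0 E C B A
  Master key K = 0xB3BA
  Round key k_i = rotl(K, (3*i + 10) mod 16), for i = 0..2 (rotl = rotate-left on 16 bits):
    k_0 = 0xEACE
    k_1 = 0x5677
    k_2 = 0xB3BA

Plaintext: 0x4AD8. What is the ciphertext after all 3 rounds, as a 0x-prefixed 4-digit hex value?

s_0 = plaintext = 0x4AD8
s_1 = Round(s_0, k_0) = 0xD865
s_2 = Round(s_1, k_1) = 0x65F9
s_3 = Round(s_2, k_2) = 0xF923

0xF923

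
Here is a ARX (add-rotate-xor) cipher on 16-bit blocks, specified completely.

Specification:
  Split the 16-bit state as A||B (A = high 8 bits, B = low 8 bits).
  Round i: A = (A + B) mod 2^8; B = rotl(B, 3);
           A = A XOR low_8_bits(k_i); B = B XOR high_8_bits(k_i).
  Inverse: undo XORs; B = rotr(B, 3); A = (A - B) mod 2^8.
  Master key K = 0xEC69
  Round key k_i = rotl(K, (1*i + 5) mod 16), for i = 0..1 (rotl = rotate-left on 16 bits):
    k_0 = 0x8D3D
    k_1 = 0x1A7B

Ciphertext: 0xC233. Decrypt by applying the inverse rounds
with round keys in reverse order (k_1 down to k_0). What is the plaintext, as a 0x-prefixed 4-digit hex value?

0x9415

s_0 = ciphertext = 0xC233
s_1 = InvRound(s_0, k_1) = 0x9425
s_2 = InvRound(s_1, k_0) = 0x9415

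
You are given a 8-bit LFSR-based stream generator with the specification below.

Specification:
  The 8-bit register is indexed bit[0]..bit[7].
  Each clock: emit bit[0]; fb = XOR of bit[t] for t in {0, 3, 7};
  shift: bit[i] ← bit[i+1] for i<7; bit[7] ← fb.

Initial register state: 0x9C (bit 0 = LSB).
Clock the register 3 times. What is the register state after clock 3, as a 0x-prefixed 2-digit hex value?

0x53

reg_0 = 0x9C
clock 1: out=0, reg = 0x4E
clock 2: out=0, reg = 0xA7
clock 3: out=1, reg = 0x53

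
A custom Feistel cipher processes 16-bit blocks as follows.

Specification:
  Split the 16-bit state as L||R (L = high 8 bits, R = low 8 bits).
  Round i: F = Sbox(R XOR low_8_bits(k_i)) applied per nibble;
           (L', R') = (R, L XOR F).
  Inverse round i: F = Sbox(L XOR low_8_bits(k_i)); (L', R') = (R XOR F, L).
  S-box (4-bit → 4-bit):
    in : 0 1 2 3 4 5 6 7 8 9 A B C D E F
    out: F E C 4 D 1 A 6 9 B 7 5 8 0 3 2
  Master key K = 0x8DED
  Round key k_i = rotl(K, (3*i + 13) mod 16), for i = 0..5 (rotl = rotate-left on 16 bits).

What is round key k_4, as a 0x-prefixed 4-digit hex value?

K = 0x8DED
k_0 = rotl(K, (3*0+13) mod 16) = rotl(K, 13) = 0xB1BD
k_1 = rotl(K, (3*1+13) mod 16) = rotl(K, 0) = 0x8DED
k_2 = rotl(K, (3*2+13) mod 16) = rotl(K, 3) = 0x6F6C
k_3 = rotl(K, (3*3+13) mod 16) = rotl(K, 6) = 0x7B63
k_4 = rotl(K, (3*4+13) mod 16) = rotl(K, 9) = 0xDB1B

0xDB1B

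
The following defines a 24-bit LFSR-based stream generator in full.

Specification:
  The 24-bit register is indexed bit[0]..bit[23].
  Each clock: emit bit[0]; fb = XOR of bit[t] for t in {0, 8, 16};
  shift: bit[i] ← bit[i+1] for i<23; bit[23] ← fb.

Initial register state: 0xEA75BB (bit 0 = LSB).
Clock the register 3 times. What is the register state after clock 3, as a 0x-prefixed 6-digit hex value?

reg_0 = 0xEA75BB
clock 1: out=1, reg = 0x753ADD
clock 2: out=1, reg = 0x3A9D6E
clock 3: out=0, reg = 0x9D4EB7

0x9D4EB7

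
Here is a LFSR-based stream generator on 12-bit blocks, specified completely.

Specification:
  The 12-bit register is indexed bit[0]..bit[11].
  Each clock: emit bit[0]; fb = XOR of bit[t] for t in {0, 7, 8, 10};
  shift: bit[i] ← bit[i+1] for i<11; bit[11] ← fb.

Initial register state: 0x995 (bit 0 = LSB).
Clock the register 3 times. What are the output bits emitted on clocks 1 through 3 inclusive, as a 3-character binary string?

reg_0 = 0x995
clock 1: out=1, reg = 0xCCA
clock 2: out=0, reg = 0x665
clock 3: out=1, reg = 0x332

101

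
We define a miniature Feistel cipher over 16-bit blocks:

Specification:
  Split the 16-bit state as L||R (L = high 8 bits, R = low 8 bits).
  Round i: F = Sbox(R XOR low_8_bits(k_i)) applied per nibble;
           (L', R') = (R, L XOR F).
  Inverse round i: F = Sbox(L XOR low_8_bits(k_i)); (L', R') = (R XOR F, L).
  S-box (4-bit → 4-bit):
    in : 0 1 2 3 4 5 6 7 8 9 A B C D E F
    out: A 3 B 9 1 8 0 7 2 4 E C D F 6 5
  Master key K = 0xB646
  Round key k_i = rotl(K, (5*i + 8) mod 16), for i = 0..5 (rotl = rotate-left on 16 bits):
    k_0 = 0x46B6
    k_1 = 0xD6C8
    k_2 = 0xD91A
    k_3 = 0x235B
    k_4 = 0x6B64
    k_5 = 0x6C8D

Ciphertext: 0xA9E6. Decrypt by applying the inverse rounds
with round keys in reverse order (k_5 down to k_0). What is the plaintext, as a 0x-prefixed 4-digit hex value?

s_0 = ciphertext = 0xA9E6
s_1 = InvRound(s_0, k_5) = 0x57A9
s_2 = InvRound(s_1, k_4) = 0x3057
s_3 = InvRound(s_2, k_3) = 0x5B30
s_4 = InvRound(s_3, k_2) = 0x235B
s_5 = InvRound(s_4, k_1) = 0x3723
s_6 = InvRound(s_5, k_0) = 0x0037

0x0037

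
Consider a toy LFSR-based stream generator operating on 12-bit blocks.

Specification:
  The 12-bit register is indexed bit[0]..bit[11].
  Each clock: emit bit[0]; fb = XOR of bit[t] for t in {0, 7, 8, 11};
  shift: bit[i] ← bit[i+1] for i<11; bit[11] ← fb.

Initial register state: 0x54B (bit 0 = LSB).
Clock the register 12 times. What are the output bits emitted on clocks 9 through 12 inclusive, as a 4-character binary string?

reg_0 = 0x54B
clock 1: out=1, reg = 0x2A5
clock 2: out=1, reg = 0x152
clock 3: out=0, reg = 0x8A9
clock 4: out=1, reg = 0xC54
clock 5: out=0, reg = 0xE2A
clock 6: out=0, reg = 0xF15
clock 7: out=1, reg = 0xF8A
clock 8: out=0, reg = 0xFC5
clock 9: out=1, reg = 0x7E2
clock 10: out=0, reg = 0x3F1
clock 11: out=1, reg = 0x9F8
clock 12: out=0, reg = 0xCFC

1010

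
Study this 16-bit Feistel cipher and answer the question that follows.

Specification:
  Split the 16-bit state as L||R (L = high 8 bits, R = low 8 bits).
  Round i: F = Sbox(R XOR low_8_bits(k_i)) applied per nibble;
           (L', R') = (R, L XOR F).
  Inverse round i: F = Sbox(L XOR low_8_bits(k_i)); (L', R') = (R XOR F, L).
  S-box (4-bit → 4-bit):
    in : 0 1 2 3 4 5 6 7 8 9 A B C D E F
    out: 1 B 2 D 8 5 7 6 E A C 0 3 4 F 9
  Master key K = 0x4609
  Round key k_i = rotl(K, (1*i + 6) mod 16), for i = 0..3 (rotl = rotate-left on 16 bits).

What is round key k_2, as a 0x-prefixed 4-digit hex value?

0x0946

K = 0x4609
k_0 = rotl(K, (1*0+6) mod 16) = rotl(K, 6) = 0x8251
k_1 = rotl(K, (1*1+6) mod 16) = rotl(K, 7) = 0x04A3
k_2 = rotl(K, (1*2+6) mod 16) = rotl(K, 8) = 0x0946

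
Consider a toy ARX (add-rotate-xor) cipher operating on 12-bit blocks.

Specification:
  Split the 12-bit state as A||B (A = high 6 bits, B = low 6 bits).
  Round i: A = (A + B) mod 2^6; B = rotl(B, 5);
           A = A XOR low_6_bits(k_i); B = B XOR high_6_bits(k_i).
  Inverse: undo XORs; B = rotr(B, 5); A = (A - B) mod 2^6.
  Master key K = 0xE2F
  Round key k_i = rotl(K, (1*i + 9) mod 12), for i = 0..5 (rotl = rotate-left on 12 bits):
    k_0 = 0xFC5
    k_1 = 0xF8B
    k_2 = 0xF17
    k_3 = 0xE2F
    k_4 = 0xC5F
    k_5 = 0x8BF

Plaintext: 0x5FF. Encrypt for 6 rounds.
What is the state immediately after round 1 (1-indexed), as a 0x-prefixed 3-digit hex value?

s_0 = plaintext = 0x5FF
s_1 = Round(s_0, k_0) = 0x4C0
s_2 = Round(s_1, k_1) = 0x63E
s_3 = Round(s_2, k_2) = 0x063
s_4 = Round(s_3, k_3) = 0x2C9
s_5 = Round(s_4, k_4) = 0x2D5
s_6 = Round(s_5, k_5) = 0x7C8

0x4C0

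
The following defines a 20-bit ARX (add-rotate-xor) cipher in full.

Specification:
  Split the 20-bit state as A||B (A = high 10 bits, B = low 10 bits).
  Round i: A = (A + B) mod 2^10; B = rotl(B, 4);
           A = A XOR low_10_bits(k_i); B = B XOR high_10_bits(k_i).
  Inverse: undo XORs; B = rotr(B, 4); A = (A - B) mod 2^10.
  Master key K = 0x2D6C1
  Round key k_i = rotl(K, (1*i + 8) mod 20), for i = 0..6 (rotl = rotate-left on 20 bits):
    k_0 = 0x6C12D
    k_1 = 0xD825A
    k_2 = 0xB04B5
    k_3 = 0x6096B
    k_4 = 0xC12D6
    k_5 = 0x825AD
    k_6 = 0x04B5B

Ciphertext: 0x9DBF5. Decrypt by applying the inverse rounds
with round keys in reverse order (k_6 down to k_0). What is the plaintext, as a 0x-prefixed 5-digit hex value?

0xCAAF5

s_0 = ciphertext = 0x9DBF5
s_1 = InvRound(s_0, k_6) = 0xCBDFE
s_2 = InvRound(s_1, k_5) = 0x20DFF
s_3 = InvRound(s_2, k_4) = 0xD9AEF
s_4 = InvRound(s_3, k_3) = 0xA5F76
s_5 = InvRound(s_4, k_2) = 0x11DDB
s_6 = InvRound(s_5, k_1) = 0xCCAEB
s_7 = InvRound(s_6, k_0) = 0xCAAF5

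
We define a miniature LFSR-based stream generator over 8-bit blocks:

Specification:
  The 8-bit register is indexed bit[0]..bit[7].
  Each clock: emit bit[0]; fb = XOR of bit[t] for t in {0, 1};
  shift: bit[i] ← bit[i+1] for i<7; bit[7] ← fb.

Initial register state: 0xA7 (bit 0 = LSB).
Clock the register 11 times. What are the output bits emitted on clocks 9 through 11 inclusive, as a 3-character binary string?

reg_0 = 0xA7
clock 1: out=1, reg = 0x53
clock 2: out=1, reg = 0x29
clock 3: out=1, reg = 0x94
clock 4: out=0, reg = 0x4A
clock 5: out=0, reg = 0xA5
clock 6: out=1, reg = 0xD2
clock 7: out=0, reg = 0xE9
clock 8: out=1, reg = 0xF4
clock 9: out=0, reg = 0x7A
clock 10: out=0, reg = 0xBD
clock 11: out=1, reg = 0xDE

001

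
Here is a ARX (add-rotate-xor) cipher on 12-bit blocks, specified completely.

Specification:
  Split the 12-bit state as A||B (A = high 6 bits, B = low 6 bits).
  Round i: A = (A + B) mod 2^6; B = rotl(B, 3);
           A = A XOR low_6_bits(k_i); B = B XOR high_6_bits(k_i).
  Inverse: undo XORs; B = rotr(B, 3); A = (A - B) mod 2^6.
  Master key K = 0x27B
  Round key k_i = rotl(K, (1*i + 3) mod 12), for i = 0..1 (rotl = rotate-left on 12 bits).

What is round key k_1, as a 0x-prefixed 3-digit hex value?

0x7B2

K = 0x27B
k_0 = rotl(K, (1*0+3) mod 12) = rotl(K, 3) = 0x3D9
k_1 = rotl(K, (1*1+3) mod 12) = rotl(K, 4) = 0x7B2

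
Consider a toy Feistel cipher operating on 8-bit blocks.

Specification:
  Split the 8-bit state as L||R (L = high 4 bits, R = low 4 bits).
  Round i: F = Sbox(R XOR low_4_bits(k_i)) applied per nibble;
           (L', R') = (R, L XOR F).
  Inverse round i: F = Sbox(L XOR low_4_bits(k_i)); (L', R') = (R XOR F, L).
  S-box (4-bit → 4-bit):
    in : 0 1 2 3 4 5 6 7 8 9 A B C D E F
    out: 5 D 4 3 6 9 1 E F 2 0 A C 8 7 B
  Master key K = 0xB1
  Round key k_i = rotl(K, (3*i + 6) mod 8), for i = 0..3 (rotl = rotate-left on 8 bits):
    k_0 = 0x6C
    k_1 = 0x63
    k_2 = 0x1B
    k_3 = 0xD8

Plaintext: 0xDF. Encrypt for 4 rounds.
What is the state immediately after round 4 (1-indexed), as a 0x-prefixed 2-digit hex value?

0x27

s_0 = plaintext = 0xDF
s_1 = Round(s_0, k_0) = 0xFE
s_2 = Round(s_1, k_1) = 0xE7
s_3 = Round(s_2, k_2) = 0x72
s_4 = Round(s_3, k_3) = 0x27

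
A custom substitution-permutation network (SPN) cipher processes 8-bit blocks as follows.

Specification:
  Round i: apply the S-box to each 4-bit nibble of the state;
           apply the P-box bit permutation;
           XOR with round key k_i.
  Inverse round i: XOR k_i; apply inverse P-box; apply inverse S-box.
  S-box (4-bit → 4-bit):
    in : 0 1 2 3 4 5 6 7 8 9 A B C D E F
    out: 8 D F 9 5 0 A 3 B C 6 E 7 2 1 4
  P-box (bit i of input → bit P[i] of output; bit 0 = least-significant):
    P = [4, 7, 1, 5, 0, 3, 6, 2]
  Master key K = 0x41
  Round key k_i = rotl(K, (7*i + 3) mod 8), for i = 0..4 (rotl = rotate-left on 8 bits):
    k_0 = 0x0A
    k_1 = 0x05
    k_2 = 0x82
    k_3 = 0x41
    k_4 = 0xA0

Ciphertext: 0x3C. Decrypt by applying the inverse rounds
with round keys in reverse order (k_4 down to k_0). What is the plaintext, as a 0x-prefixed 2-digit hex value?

s_0 = ciphertext = 0x3C
s_1 = InvRound(s_0, k_4) = 0x67
s_2 = InvRound(s_1, k_3) = 0x09
s_3 = InvRound(s_2, k_2) = 0x7A
s_4 = InvRound(s_3, k_1) = 0x21
s_5 = InvRound(s_4, k_0) = 0x79

0x79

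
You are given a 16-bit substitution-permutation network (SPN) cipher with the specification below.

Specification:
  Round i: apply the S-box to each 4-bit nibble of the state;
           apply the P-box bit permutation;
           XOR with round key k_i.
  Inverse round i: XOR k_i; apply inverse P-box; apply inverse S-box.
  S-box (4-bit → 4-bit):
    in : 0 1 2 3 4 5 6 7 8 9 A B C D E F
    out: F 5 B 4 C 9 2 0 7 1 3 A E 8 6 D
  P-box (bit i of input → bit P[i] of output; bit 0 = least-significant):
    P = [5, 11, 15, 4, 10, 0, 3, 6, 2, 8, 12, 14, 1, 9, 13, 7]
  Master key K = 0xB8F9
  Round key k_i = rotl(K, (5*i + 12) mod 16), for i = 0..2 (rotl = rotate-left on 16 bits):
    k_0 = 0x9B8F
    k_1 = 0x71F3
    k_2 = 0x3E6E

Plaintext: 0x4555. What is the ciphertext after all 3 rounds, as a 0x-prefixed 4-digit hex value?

s_0 = plaintext = 0x4555
s_1 = Round(s_0, k_0) = 0xFF7B
s_2 = Round(s_1, k_1) = 0x0965
s_3 = Round(s_2, k_2) = 0x1CD9

0x1CD9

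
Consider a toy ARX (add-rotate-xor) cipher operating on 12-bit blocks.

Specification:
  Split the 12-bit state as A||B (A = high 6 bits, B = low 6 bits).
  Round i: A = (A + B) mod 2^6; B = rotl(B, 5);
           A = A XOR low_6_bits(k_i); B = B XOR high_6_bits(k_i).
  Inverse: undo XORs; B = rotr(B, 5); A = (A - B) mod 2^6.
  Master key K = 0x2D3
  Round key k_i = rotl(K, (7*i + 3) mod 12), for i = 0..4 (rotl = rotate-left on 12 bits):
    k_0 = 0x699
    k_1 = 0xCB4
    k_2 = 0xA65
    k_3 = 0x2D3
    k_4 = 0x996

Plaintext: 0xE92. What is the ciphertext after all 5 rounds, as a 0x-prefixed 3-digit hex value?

s_0 = plaintext = 0xE92
s_1 = Round(s_0, k_0) = 0x553
s_2 = Round(s_1, k_1) = 0x71B
s_3 = Round(s_2, k_2) = 0x484
s_4 = Round(s_3, k_3) = 0x149
s_5 = Round(s_4, k_4) = 0x602

0x602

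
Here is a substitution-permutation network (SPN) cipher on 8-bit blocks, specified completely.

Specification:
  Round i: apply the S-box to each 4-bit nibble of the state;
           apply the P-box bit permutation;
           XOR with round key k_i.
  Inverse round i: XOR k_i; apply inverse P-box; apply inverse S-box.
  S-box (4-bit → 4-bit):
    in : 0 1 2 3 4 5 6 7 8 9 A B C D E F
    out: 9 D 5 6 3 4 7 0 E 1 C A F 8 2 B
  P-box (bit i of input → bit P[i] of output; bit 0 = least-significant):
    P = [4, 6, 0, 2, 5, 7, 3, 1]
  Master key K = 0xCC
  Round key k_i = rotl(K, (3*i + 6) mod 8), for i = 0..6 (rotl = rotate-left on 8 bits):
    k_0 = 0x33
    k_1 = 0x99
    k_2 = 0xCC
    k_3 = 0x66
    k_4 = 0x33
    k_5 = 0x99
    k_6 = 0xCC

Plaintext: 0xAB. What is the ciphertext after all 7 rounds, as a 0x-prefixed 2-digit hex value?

s_0 = plaintext = 0xAB
s_1 = Round(s_0, k_0) = 0x7D
s_2 = Round(s_1, k_1) = 0x9D
s_3 = Round(s_2, k_2) = 0xE8
s_4 = Round(s_3, k_3) = 0xA3
s_5 = Round(s_4, k_4) = 0x78
s_6 = Round(s_5, k_5) = 0xDC
s_7 = Round(s_6, k_6) = 0x9B

0x9B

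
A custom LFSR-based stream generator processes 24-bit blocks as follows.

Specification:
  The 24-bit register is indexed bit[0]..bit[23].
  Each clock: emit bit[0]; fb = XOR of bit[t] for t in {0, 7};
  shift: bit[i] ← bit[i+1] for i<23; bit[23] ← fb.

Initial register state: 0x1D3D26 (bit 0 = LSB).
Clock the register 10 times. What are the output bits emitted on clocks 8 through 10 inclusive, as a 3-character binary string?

010

reg_0 = 0x1D3D26
clock 1: out=0, reg = 0x0E9E93
clock 2: out=1, reg = 0x074F49
clock 3: out=1, reg = 0x83A7A4
clock 4: out=0, reg = 0xC1D3D2
clock 5: out=0, reg = 0xE0E9E9
clock 6: out=1, reg = 0x7074F4
clock 7: out=0, reg = 0xB83A7A
clock 8: out=0, reg = 0x5C1D3D
clock 9: out=1, reg = 0xAE0E9E
clock 10: out=0, reg = 0xD7074F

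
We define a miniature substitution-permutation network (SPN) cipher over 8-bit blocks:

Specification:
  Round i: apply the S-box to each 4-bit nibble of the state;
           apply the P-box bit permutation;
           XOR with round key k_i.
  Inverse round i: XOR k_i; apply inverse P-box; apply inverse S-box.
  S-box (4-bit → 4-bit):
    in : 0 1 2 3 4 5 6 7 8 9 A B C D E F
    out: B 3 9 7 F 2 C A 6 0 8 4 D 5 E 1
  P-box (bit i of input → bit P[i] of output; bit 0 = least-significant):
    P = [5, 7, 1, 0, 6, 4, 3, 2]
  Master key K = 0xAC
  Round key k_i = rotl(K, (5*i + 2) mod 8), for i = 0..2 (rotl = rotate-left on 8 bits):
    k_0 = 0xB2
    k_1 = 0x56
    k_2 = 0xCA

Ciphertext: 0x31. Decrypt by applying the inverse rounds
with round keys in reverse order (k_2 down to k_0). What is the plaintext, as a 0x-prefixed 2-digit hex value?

0xC6

s_0 = ciphertext = 0x31
s_1 = InvRound(s_0, k_2) = 0x34
s_2 = InvRound(s_1, k_1) = 0xFD
s_3 = InvRound(s_2, k_0) = 0xC6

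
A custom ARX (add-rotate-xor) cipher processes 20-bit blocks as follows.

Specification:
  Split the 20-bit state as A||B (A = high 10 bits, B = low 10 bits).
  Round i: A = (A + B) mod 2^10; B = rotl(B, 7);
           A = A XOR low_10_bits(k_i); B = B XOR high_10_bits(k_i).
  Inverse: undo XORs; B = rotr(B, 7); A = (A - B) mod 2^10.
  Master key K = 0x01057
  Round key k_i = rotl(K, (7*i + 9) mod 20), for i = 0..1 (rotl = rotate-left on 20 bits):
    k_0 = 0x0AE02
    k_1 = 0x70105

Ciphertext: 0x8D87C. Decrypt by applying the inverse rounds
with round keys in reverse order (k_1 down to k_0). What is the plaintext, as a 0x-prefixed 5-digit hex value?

s_0 = ciphertext = 0x8D87C
s_1 = InvRound(s_0, k_1) = 0x541E3
s_2 = InvRound(s_1, k_0) = 0x43E43

0x43E43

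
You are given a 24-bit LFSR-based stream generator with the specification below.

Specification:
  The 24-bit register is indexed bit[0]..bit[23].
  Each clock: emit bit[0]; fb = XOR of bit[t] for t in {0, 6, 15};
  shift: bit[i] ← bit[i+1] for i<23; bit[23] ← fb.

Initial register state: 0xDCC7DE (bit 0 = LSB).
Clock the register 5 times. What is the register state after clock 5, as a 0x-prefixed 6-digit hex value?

reg_0 = 0xDCC7DE
clock 1: out=0, reg = 0x6E63EF
clock 2: out=1, reg = 0x3731F7
clock 3: out=1, reg = 0x1B98FB
clock 4: out=1, reg = 0x8DCC7D
clock 5: out=1, reg = 0xC6E63E

0xC6E63E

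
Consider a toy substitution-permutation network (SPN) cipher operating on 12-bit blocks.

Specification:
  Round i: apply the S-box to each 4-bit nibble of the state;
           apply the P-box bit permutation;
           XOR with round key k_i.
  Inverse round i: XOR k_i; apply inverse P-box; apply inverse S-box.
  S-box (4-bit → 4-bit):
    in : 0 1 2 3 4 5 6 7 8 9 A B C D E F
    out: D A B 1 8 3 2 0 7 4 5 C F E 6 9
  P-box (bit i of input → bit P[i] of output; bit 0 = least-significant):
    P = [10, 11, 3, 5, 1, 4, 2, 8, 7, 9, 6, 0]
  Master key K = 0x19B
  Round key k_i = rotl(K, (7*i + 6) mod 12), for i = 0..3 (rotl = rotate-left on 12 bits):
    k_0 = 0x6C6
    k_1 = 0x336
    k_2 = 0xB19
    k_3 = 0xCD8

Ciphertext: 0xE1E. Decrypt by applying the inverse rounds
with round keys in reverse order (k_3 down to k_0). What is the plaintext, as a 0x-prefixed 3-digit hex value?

0x6A1

s_0 = ciphertext = 0xE1E
s_1 = InvRound(s_0, k_3) = 0x8A7
s_2 = InvRound(s_1, k_2) = 0x5CB
s_3 = InvRound(s_2, k_1) = 0xCE0
s_4 = InvRound(s_3, k_0) = 0x6A1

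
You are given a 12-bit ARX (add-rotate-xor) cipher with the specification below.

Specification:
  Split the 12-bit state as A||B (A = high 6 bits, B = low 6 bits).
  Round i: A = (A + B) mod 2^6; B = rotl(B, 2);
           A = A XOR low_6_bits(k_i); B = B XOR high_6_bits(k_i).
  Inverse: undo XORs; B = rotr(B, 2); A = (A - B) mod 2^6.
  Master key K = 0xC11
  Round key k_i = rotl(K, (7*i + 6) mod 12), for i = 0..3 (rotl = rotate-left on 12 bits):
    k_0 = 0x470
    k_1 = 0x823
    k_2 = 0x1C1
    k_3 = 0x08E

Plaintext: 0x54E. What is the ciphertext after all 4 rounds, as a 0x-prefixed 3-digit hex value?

s_0 = plaintext = 0x54E
s_1 = Round(s_0, k_0) = 0x4E9
s_2 = Round(s_1, k_1) = 0x7C6
s_3 = Round(s_2, k_2) = 0x91F
s_4 = Round(s_3, k_3) = 0x37F

0x37F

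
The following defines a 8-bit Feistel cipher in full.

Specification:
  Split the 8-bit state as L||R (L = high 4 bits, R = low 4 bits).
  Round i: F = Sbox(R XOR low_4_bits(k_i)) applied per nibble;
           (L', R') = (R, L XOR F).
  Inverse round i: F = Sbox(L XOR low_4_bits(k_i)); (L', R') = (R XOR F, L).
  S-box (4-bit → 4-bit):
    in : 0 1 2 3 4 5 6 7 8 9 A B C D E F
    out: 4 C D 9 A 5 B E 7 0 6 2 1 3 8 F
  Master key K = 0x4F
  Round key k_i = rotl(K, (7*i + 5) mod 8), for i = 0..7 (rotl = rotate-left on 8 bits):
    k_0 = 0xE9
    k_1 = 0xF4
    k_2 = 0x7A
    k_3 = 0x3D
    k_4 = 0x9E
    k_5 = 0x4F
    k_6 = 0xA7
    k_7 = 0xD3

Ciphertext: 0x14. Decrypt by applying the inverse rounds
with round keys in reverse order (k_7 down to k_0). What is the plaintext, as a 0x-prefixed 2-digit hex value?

s_0 = ciphertext = 0x14
s_1 = InvRound(s_0, k_7) = 0x91
s_2 = InvRound(s_1, k_6) = 0x99
s_3 = InvRound(s_2, k_5) = 0x29
s_4 = InvRound(s_3, k_4) = 0x82
s_5 = InvRound(s_4, k_3) = 0x78
s_6 = InvRound(s_5, k_2) = 0xB7
s_7 = InvRound(s_6, k_1) = 0x8B
s_8 = InvRound(s_7, k_0) = 0x78

0x78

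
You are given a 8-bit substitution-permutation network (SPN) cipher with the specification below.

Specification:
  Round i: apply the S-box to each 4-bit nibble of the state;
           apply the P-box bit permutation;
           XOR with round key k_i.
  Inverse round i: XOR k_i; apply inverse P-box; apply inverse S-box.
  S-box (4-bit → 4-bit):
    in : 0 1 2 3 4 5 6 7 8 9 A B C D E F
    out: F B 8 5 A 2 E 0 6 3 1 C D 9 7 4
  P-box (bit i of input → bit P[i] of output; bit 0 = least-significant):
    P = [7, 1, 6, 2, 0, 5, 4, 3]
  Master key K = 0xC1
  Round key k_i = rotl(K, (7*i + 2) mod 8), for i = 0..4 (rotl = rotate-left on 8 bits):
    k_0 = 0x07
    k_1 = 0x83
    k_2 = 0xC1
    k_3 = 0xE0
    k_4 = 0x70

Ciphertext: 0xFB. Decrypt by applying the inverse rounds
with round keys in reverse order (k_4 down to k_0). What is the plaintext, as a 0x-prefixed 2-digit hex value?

0x13

s_0 = ciphertext = 0xFB
s_1 = InvRound(s_0, k_4) = 0xD9
s_2 = InvRound(s_1, k_3) = 0x07
s_3 = InvRound(s_2, k_2) = 0x70
s_4 = InvRound(s_3, k_1) = 0xEE
s_5 = InvRound(s_4, k_0) = 0x13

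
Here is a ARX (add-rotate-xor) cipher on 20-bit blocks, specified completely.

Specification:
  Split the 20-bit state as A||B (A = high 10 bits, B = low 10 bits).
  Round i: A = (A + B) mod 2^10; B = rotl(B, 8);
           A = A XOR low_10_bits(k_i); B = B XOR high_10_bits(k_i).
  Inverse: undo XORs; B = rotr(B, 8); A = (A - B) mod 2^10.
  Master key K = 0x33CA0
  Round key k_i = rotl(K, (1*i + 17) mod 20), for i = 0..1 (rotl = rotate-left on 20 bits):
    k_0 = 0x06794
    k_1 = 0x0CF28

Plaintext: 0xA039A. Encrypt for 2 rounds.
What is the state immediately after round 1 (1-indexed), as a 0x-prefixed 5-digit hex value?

s_0 = plaintext = 0xA039A
s_1 = Round(s_0, k_0) = 0x63AFF
s_2 = Round(s_1, k_1) = 0xE978C

0x63AFF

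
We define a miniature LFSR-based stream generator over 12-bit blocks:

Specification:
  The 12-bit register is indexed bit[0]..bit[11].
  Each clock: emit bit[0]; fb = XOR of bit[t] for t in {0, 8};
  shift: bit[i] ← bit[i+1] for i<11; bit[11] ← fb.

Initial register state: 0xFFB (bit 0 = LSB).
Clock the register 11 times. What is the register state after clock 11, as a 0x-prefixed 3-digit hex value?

reg_0 = 0xFFB
clock 1: out=1, reg = 0x7FD
clock 2: out=1, reg = 0x3FE
clock 3: out=0, reg = 0x9FF
clock 4: out=1, reg = 0x4FF
clock 5: out=1, reg = 0xA7F
clock 6: out=1, reg = 0xD3F
clock 7: out=1, reg = 0x69F
clock 8: out=1, reg = 0xB4F
clock 9: out=1, reg = 0x5A7
clock 10: out=1, reg = 0x2D3
clock 11: out=1, reg = 0x969

0x969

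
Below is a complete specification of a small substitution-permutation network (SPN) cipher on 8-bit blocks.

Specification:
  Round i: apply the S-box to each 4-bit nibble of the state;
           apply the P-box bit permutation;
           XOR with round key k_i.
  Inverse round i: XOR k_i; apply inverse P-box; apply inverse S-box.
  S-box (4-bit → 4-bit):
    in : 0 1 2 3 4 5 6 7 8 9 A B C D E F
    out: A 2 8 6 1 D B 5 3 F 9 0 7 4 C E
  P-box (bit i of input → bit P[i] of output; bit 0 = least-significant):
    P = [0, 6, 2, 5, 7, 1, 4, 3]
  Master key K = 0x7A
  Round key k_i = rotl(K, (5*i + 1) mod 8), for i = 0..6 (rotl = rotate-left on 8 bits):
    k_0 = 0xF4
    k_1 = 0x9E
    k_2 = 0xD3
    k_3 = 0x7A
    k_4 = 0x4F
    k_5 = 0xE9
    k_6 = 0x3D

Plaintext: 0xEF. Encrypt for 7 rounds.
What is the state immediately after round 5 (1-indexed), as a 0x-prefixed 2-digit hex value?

s_0 = plaintext = 0xEF
s_1 = Round(s_0, k_0) = 0x88
s_2 = Round(s_1, k_1) = 0x5D
s_3 = Round(s_2, k_2) = 0x4F
s_4 = Round(s_3, k_3) = 0x9E
s_5 = Round(s_4, k_4) = 0xF1
s_6 = Round(s_5, k_5) = 0xB3
s_7 = Round(s_6, k_6) = 0x79

0xF1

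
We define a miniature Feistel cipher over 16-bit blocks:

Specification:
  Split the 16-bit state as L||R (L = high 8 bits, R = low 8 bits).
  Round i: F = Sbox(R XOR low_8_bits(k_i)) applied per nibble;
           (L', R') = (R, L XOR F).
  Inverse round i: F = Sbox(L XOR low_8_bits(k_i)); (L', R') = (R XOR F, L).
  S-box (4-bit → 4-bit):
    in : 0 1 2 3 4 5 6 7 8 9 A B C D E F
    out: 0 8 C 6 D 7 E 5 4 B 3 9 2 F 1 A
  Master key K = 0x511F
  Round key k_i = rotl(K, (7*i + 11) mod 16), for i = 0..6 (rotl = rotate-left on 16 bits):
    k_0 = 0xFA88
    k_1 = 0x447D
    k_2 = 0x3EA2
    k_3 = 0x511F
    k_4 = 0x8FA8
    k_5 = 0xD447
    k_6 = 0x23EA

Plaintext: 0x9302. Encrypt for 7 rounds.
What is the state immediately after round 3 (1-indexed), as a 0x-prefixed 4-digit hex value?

0x3D6A

s_0 = plaintext = 0x9302
s_1 = Round(s_0, k_0) = 0x02D0
s_2 = Round(s_1, k_1) = 0xD03D
s_3 = Round(s_2, k_2) = 0x3D6A
s_4 = Round(s_3, k_3) = 0x6A6A
s_5 = Round(s_4, k_4) = 0x6A46
s_6 = Round(s_5, k_5) = 0x4662
s_7 = Round(s_6, k_6) = 0x6202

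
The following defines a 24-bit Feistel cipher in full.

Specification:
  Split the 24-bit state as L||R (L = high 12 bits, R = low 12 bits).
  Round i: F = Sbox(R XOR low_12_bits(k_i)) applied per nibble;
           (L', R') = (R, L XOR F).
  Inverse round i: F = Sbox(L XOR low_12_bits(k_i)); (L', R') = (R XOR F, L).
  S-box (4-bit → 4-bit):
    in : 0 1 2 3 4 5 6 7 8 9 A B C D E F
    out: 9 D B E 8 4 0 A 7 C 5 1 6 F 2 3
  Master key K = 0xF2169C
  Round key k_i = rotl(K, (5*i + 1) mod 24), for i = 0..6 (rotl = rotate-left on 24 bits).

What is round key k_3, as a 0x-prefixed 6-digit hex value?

0x9CF216

K = 0xF2169C
k_0 = rotl(K, (5*0+1) mod 24) = rotl(K, 1) = 0xE42D39
k_1 = rotl(K, (5*1+1) mod 24) = rotl(K, 6) = 0x85A73C
k_2 = rotl(K, (5*2+1) mod 24) = rotl(K, 11) = 0xB4E790
k_3 = rotl(K, (5*3+1) mod 24) = rotl(K, 16) = 0x9CF216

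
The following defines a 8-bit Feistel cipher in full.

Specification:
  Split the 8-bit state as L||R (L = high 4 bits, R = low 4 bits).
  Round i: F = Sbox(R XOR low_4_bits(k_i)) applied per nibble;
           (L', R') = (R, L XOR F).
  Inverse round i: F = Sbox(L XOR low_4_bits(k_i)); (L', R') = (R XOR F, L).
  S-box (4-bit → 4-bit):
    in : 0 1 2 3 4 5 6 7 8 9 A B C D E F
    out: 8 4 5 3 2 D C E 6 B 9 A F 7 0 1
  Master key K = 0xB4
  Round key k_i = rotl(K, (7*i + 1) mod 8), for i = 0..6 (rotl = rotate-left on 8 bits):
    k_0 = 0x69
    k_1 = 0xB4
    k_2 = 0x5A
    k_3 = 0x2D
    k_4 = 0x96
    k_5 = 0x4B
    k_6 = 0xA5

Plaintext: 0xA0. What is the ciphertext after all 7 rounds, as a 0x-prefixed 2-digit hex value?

0xAE

s_0 = plaintext = 0xA0
s_1 = Round(s_0, k_0) = 0x01
s_2 = Round(s_1, k_1) = 0x1D
s_3 = Round(s_2, k_2) = 0xDF
s_4 = Round(s_3, k_3) = 0xF8
s_5 = Round(s_4, k_4) = 0x8F
s_6 = Round(s_5, k_5) = 0xFA
s_7 = Round(s_6, k_6) = 0xAE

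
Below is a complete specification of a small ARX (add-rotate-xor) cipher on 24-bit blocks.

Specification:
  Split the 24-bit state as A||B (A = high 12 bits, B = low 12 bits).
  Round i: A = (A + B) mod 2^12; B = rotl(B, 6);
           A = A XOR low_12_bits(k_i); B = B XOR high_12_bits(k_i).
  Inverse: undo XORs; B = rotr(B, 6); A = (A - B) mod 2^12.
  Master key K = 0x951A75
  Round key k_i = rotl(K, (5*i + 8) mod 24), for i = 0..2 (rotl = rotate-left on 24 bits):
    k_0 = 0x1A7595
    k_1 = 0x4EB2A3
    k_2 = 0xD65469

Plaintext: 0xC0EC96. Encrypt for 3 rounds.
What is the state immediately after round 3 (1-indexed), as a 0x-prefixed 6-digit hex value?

s_0 = plaintext = 0xC0EC96
s_1 = Round(s_0, k_0) = 0xD31415
s_2 = Round(s_1, k_1) = 0x3E51BB
s_3 = Round(s_2, k_2) = 0x1C93A3

0x1C93A3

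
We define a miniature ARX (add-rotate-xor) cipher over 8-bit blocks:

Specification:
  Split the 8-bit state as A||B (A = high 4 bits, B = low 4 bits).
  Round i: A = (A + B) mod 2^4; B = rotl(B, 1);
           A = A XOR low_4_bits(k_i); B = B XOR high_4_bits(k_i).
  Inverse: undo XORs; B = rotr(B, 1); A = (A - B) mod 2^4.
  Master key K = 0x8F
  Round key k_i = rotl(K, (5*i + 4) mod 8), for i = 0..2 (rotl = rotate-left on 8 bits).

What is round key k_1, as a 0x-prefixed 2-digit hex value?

K = 0x8F
k_0 = rotl(K, (5*0+4) mod 8) = rotl(K, 4) = 0xF8
k_1 = rotl(K, (5*1+4) mod 8) = rotl(K, 1) = 0x1F

0x1F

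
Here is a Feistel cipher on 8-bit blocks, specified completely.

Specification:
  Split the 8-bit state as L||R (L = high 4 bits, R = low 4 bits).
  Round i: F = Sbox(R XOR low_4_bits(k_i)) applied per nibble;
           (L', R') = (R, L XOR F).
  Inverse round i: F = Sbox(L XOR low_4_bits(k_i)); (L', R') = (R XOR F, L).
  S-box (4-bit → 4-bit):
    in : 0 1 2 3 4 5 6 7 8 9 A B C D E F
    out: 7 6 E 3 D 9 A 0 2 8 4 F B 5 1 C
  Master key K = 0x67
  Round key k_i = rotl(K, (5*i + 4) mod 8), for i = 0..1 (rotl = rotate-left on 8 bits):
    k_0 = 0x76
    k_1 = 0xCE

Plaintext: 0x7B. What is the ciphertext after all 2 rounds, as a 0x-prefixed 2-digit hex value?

s_0 = plaintext = 0x7B
s_1 = Round(s_0, k_0) = 0xB2
s_2 = Round(s_1, k_1) = 0x20

0x20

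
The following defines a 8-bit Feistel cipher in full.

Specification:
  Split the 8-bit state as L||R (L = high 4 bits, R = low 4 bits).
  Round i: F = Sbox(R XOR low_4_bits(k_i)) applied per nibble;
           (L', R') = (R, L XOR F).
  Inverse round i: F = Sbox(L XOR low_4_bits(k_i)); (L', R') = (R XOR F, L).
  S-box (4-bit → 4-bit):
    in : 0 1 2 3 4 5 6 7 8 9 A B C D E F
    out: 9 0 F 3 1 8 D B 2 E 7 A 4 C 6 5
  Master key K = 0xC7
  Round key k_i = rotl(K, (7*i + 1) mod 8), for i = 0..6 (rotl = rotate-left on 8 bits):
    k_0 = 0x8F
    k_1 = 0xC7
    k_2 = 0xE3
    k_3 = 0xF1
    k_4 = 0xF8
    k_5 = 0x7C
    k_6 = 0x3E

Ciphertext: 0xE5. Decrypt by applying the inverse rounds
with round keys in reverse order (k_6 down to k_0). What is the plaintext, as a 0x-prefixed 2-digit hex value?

s_0 = ciphertext = 0xE5
s_1 = InvRound(s_0, k_6) = 0xCE
s_2 = InvRound(s_1, k_5) = 0x7C
s_3 = InvRound(s_2, k_4) = 0x97
s_4 = InvRound(s_3, k_3) = 0x59
s_5 = InvRound(s_4, k_2) = 0x45
s_6 = InvRound(s_5, k_1) = 0x64
s_7 = InvRound(s_6, k_0) = 0xA6

0xA6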